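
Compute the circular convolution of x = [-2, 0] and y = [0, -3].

(x ⊛ y)[n] = Σ(m=0 to 1) x[m] · y[(n-m) mod 2]

Computing each output sample:
(x ⊛ y)[0] = 0
(x ⊛ y)[1] = 6

x ⊛ y = [0, 6]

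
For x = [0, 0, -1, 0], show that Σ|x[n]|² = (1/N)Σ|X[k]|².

Time domain:
Σ|x[n]|² = |0|² + |0|² + |-1|² + |0|² = 1.0000

Frequency domain:
(1/4)Σ|X[k]|² = (1/4)(|-1|² + |1|² + |-1|² + |1|²) = (1/4)·4.0000 = 1.0000

Both sides agree, confirming Parseval's theorem.

Σ|x[n]|² = (1/N)Σ|X[k]|² = 1.0000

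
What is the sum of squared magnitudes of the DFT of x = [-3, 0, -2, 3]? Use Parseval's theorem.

Parseval: Σ|x[n]|² = (1/N)Σ|X[k]|², so Σ|X[k]|² = N·Σ|x[n]|² = 4·22.0000

Σ|X[k]|² = N·Σ|x[n]|² = 4·22.0000 = 88.0000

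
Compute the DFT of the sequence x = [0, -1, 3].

X[k] = Σ(n=0 to 2) x[n] · ω_3^(nk)
where ω_3 = e^(-2πi/3)

Computing each X[k]:
X[0] = 2
X[1] = -1.0000+3.4641i
X[2] = -1.0000-3.4641i

X = [2, -1.0000+3.4641i, -1.0000-3.4641i]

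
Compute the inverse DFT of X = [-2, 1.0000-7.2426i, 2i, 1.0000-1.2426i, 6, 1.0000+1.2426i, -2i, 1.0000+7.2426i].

x[n] = (1/8) Σ(k=0 to 7) X[k] · e^(2πikn/8)

Computing each x[n]:
x[0] = 1
x[1] = 0
x[2] = 2
x[3] = 1
x[4] = 0
x[5] = -3
x[6] = -1
x[7] = -2

x = [1, 0, 2, 1, 0, -3, -1, -2]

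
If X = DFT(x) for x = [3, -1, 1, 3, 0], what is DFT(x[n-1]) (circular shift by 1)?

Time shift by 1: X_shifted[k] = ω_5^(1k) · X[k]
Shifted x = [0, 3, -1, 1, 3]

DFT(x[n-1]) = [6, 1.8541+1.1756i, -4.8541-1.9021i, -4.8541+1.9021i, 1.8541-1.1756i]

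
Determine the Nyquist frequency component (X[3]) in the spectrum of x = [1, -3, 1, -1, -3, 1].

X[3] = Σ(n=0 to 5) x[n] · ω_6^(3n) where ω_6 = e^(-2πi/6)
= (1)·ω_6^0 + (-3)·ω_6^3 + (1)·ω_6^6 + (-1)·ω_6^9 + (-3)·ω_6^12 + (1)·ω_6^15

X[3] = 2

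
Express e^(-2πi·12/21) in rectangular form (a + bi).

ω_21^12 = e^(-2πi·12/21)
= cos(-2π·12/21) + i·sin(-2π·12/21)
= cos(-24π/21) + i·sin(-24π/21)

ω_21^12 = cos(-24π/21) + i·sin(-24π/21) = -0.9010+0.4339i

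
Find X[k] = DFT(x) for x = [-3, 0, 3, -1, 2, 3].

X[k] = Σ(n=0 to 5) x[n] · ω_6^(nk)
where ω_6 = e^(-2πi/6)

Computing each X[k]:
X[0] = 4
X[1] = -3.0000+1.7321i
X[2] = -8.0000+3.4641i
X[3] = 0
X[4] = -8.0000-3.4641i
X[5] = -3.0000-1.7321i

X = [4, -3.0000+1.7321i, -8.0000+3.4641i, 0, -8.0000-3.4641i, -3.0000-1.7321i]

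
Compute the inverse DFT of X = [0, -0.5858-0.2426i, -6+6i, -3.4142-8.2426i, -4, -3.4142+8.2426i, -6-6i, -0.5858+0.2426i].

x[n] = (1/8) Σ(k=0 to 7) X[k] · e^(2πikn/8)

Computing each x[n]:
x[0] = -3
x[1] = 1
x[2] = -1
x[3] = 3
x[4] = -1
x[5] = -3
x[6] = 3
x[7] = 1

x = [-3, 1, -1, 3, -1, -3, 3, 1]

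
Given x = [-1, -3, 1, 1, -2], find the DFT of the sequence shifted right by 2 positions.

Time shift by 2: X_shifted[k] = ω_5^(2k) · X[k]
Shifted x = [1, -2, -1, -3, 1]

DFT(x[n-2]) = [-4, 3.9271+1.6776i, 0.5729+3.6655i, 0.5729-3.6655i, 3.9271-1.6776i]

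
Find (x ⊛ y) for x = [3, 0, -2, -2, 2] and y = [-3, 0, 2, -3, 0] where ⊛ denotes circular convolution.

(x ⊛ y)[n] = Σ(m=0 to 4) x[m] · y[(n-m) mod 5]

Computing each output sample:
(x ⊛ y)[0] = -7
(x ⊛ y)[1] = 10
(x ⊛ y)[2] = 6
(x ⊛ y)[3] = -3
(x ⊛ y)[4] = -10

x ⊛ y = [-7, 10, 6, -3, -10]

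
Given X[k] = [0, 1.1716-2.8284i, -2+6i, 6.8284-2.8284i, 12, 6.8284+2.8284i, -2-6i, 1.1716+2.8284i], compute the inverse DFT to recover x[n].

x[n] = (1/8) Σ(k=0 to 7) X[k] · e^(2πikn/8)

Computing each x[n]:
x[0] = 3
x[1] = -3
x[2] = 2
x[3] = 2
x[4] = -1
x[5] = -3
x[6] = 2
x[7] = -2

x = [3, -3, 2, 2, -1, -3, 2, -2]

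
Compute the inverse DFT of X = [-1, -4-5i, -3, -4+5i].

x[n] = (1/4) Σ(k=0 to 3) X[k] · e^(2πikn/4)

Computing each x[n]:
x[0] = -3
x[1] = 3
x[2] = 1
x[3] = -2

x = [-3, 3, 1, -2]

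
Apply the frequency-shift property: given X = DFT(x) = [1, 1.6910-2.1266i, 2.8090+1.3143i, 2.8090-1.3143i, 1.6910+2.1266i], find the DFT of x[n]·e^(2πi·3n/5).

Modulation property: DFT(ω_5^(-3n)·x[n]) = X[(k-3) mod 5], so circularly shift X by 3 positions.

X[k-3] = [2.8090+1.3143i, 2.8090-1.3143i, 1.6910+2.1266i, 1, 1.6910-2.1266i]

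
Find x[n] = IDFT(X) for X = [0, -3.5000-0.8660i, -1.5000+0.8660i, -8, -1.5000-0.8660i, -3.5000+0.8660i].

x[n] = (1/6) Σ(k=0 to 5) X[k] · e^(2πikn/6)

Computing each x[n]:
x[0] = -3
x[1] = 1
x[2] = 0
x[3] = 2
x[4] = -1
x[5] = 1

x = [-3, 1, 0, 2, -1, 1]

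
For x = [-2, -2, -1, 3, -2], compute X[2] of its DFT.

X[2] = Σ(n=0 to 4) x[n] · ω_5^(2n) where ω_5 = e^(-2πi/5)
= (-2)·ω_5^0 + (-2)·ω_5^2 + (-1)·ω_5^4 + (3)·ω_5^6 + (-2)·ω_5^8

X[2] = 1.8541-3.8042i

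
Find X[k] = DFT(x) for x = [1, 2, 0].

X[k] = Σ(n=0 to 2) x[n] · ω_3^(nk)
where ω_3 = e^(-2πi/3)

Computing each X[k]:
X[0] = 3
X[1] = -1.7321i
X[2] = 1.7321i

X = [3, -1.7321i, 1.7321i]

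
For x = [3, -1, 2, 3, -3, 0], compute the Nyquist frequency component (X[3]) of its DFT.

X[3] = Σ(n=0 to 5) x[n] · ω_6^(3n) where ω_6 = e^(-2πi/6)
= (3)·ω_6^0 + (-1)·ω_6^3 + (2)·ω_6^6 + (3)·ω_6^9 + (-3)·ω_6^12 + (0)·ω_6^15

X[3] = 0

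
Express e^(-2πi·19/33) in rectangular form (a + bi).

ω_33^19 = e^(-2πi·19/33)
= cos(-2π·19/33) + i·sin(-2π·19/33)
= cos(-38π/33) + i·sin(-38π/33)

ω_33^19 = cos(-38π/33) + i·sin(-38π/33) = -0.8888+0.4582i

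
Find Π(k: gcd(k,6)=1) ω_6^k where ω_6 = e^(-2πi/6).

The primitive 6th roots of unity are ω_6^k for k coprime to 6: k ∈ {1, 5}
Their product equals the constant term of the cyclotomic polynomial Φ_6(x) up to sign.
For n ≥ 3, the product of all primitive nth roots of unity is 1. (For n=1 it is 1; for n=2 it is -1.)

1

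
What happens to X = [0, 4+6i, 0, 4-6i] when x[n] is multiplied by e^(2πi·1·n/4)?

Modulation property: DFT(ω_4^(-1n)·x[n]) = X[(k-1) mod 4], so circularly shift X by 1 positions.

X[k-1] = [4-6i, 0, 4+6i, 0]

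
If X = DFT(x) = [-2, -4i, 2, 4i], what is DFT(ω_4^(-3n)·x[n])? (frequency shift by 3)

Modulation property: DFT(ω_4^(-3n)·x[n]) = X[(k-3) mod 4], so circularly shift X by 3 positions.

X[k-3] = [-4i, 2, 4i, -2]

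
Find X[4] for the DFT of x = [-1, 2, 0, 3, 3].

X[4] = Σ(n=0 to 4) x[n] · ω_5^(4n) where ω_5 = e^(-2πi/5)
= (-1)·ω_5^0 + (2)·ω_5^4 + (0)·ω_5^8 + (3)·ω_5^12 + (3)·ω_5^16

X[4] = -1.8820-2.7144i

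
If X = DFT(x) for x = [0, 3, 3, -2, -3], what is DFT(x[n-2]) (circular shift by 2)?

Time shift by 2: X_shifted[k] = ω_5^(2k) · X[k]
Shifted x = [-2, -3, 0, 3, 3]

DFT(x[n-2]) = [1, -4.4271+7.4697i, -1.0729+0.6735i, -1.0729-0.6735i, -4.4271-7.4697i]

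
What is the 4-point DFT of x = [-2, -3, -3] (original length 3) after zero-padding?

Original 3-point DFT: [-8, 1, 1]
Zero-padded 4-point DFT provides frequency interpolation.

DFT_4([x, 0, ...]) = [-8, 1+3i, -2, 1-3i]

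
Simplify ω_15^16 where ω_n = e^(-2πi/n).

Since ω_15^15 = 1, powers reduce modulo 15.
16 mod 15 = 1
So ω_15^16 = ω_15^1 = e^(-2πi·1/15)

ω_15^16 = ω_15^1 = 0.9135-0.4067i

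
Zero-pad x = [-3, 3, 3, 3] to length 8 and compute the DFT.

Original 4-point DFT: [6, -6, -6, -6]
Zero-padded 8-point DFT provides frequency interpolation.

DFT_8([x, 0, ...]) = [6, -3.0000-7.2426i, -6, -3.0000-1.2426i, -6, -3.0000+1.2426i, -6, -3.0000+7.2426i]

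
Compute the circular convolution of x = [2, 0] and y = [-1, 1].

(x ⊛ y)[n] = Σ(m=0 to 1) x[m] · y[(n-m) mod 2]

Computing each output sample:
(x ⊛ y)[0] = -2
(x ⊛ y)[1] = 2

x ⊛ y = [-2, 2]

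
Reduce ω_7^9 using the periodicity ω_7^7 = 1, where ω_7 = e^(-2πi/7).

Since ω_7^7 = 1, powers reduce modulo 7.
9 mod 7 = 2
So ω_7^9 = ω_7^2 = e^(-2πi·2/7)

ω_7^9 = ω_7^2 = -0.2225-0.9749i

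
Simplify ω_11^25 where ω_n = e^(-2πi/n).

Since ω_11^11 = 1, powers reduce modulo 11.
25 mod 11 = 3
So ω_11^25 = ω_11^3 = e^(-2πi·3/11)

ω_11^25 = ω_11^3 = -0.1423-0.9898i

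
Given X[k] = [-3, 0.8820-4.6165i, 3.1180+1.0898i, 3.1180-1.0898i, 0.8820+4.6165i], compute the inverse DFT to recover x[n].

x[n] = (1/5) Σ(k=0 to 4) X[k] · e^(2πikn/5)

Computing each x[n]:
x[0] = 1
x[1] = 0
x[2] = 1
x[3] = -2
x[4] = -3

x = [1, 0, 1, -2, -3]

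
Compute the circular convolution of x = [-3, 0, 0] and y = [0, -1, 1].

(x ⊛ y)[n] = Σ(m=0 to 2) x[m] · y[(n-m) mod 3]

Computing each output sample:
(x ⊛ y)[0] = 0
(x ⊛ y)[1] = 3
(x ⊛ y)[2] = -3

x ⊛ y = [0, 3, -3]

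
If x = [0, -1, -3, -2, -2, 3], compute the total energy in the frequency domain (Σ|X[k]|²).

Parseval: Σ|x[n]|² = (1/N)Σ|X[k]|², so Σ|X[k]|² = N·Σ|x[n]|² = 6·27.0000

Σ|X[k]|² = N·Σ|x[n]|² = 6·27.0000 = 162.0000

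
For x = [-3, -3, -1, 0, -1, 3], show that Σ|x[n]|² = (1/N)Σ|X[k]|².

Time domain:
Σ|x[n]|² = |-3|² + |-3|² + |-1|² + |0|² + |-1|² + |3|² = 29.0000

Frequency domain:
(1/6)Σ|X[k]|² = (1/6)(|-5|² + |-2.0000+5.1962i|² + |-2.0000+5.1962i|² + |-5|² + |-2.0000-5.1962i|² + |-2.0000-5.1962i|²) = (1/6)·174.0000 = 29.0000

Both sides agree, confirming Parseval's theorem.

Σ|x[n]|² = (1/N)Σ|X[k]|² = 29.0000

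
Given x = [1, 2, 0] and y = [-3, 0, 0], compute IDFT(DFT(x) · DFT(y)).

(x ⊛ y)[n] = Σ(m=0 to 2) x[m] · y[(n-m) mod 3]

Computing each output sample:
(x ⊛ y)[0] = -3
(x ⊛ y)[1] = -6
(x ⊛ y)[2] = 0

x ⊛ y = [-3, -6, 0]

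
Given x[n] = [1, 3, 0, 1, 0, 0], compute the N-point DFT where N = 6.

X[k] = Σ(n=0 to 5) x[n] · ω_6^(nk)
where ω_6 = e^(-2πi/6)

Computing each X[k]:
X[0] = 5
X[1] = 1.5000-2.5981i
X[2] = 0.5000-2.5981i
X[3] = -3
X[4] = 0.5000+2.5981i
X[5] = 1.5000+2.5981i

X = [5, 1.5000-2.5981i, 0.5000-2.5981i, -3, 0.5000+2.5981i, 1.5000+2.5981i]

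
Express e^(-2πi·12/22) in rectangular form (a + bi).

ω_22^12 = e^(-2πi·12/22)
= cos(-2π·12/22) + i·sin(-2π·12/22)
= cos(-24π/22) + i·sin(-24π/22)

ω_22^12 = cos(-24π/22) + i·sin(-24π/22) = -0.9595+0.2817i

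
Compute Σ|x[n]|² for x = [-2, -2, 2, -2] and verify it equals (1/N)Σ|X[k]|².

Time domain:
Σ|x[n]|² = |-2|² + |-2|² + |2|² + |-2|² = 16.0000

Frequency domain:
(1/4)Σ|X[k]|² = (1/4)(|-4|² + |-4|² + |4|² + |-4|²) = (1/4)·64.0000 = 16.0000

Both sides agree, confirming Parseval's theorem.

Σ|x[n]|² = (1/N)Σ|X[k]|² = 16.0000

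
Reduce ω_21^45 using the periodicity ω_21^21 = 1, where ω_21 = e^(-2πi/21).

Since ω_21^21 = 1, powers reduce modulo 21.
45 mod 21 = 3
So ω_21^45 = ω_21^3 = e^(-2πi·3/21)

ω_21^45 = ω_21^3 = 0.6235-0.7818i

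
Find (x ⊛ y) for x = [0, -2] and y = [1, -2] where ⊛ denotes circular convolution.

(x ⊛ y)[n] = Σ(m=0 to 1) x[m] · y[(n-m) mod 2]

Computing each output sample:
(x ⊛ y)[0] = 4
(x ⊛ y)[1] = -2

x ⊛ y = [4, -2]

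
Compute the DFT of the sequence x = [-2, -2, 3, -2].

X[k] = Σ(n=0 to 3) x[n] · ω_4^(nk)
where ω_4 = e^(-2πi/4)

Computing each X[k]:
X[0] = -3
X[1] = -5
X[2] = 5
X[3] = -5

X = [-3, -5, 5, -5]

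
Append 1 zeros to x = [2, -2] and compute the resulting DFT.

Original 2-point DFT: [0, 4]
Zero-padded 3-point DFT provides frequency interpolation.

DFT_3([x, 0, ...]) = [0, 3.0000+1.7321i, 3.0000-1.7321i]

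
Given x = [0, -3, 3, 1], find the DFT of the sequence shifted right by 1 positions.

Time shift by 1: X_shifted[k] = ω_4^(1k) · X[k]
Shifted x = [1, 0, -3, 3]

DFT(x[n-1]) = [1, 4+3i, -5, 4-3i]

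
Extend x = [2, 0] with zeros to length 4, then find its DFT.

Original 2-point DFT: [2, 2]
Zero-padded 4-point DFT provides frequency interpolation.

DFT_4([x, 0, ...]) = [2, 2, 2, 2]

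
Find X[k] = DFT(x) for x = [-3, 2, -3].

X[k] = Σ(n=0 to 2) x[n] · ω_3^(nk)
where ω_3 = e^(-2πi/3)

Computing each X[k]:
X[0] = -4
X[1] = -2.5000-4.3301i
X[2] = -2.5000+4.3301i

X = [-4, -2.5000-4.3301i, -2.5000+4.3301i]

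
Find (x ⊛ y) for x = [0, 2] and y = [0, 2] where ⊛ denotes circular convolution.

(x ⊛ y)[n] = Σ(m=0 to 1) x[m] · y[(n-m) mod 2]

Computing each output sample:
(x ⊛ y)[0] = 4
(x ⊛ y)[1] = 0

x ⊛ y = [4, 0]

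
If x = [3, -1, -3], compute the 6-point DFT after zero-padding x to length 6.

Original 3-point DFT: [-1, 5.0000-1.7321i, 5.0000+1.7321i]
Zero-padded 6-point DFT provides frequency interpolation.

DFT_6([x, 0, ...]) = [-1, 4.0000+3.4641i, 5.0000-1.7321i, 1, 5.0000+1.7321i, 4.0000-3.4641i]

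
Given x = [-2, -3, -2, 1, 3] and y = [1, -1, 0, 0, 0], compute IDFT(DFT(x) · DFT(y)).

(x ⊛ y)[n] = Σ(m=0 to 4) x[m] · y[(n-m) mod 5]

Computing each output sample:
(x ⊛ y)[0] = -5
(x ⊛ y)[1] = -1
(x ⊛ y)[2] = 1
(x ⊛ y)[3] = 3
(x ⊛ y)[4] = 2

x ⊛ y = [-5, -1, 1, 3, 2]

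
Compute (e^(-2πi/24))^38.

Since ω_24^24 = 1, powers reduce modulo 24.
38 mod 24 = 14
So ω_24^38 = ω_24^14 = e^(-2πi·14/24)

ω_24^38 = ω_24^14 = -0.8660+0.5000i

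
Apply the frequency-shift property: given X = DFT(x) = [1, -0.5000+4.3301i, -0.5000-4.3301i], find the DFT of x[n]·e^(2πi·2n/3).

Modulation property: DFT(ω_3^(-2n)·x[n]) = X[(k-2) mod 3], so circularly shift X by 2 positions.

X[k-2] = [-0.5000+4.3301i, -0.5000-4.3301i, 1]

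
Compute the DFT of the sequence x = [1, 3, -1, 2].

X[k] = Σ(n=0 to 3) x[n] · ω_4^(nk)
where ω_4 = e^(-2πi/4)

Computing each X[k]:
X[0] = 5
X[1] = 2-1i
X[2] = -5
X[3] = 2+1i

X = [5, 2-1i, -5, 2+1i]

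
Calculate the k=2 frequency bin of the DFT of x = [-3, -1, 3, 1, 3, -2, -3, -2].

X[2] = Σ(n=0 to 7) x[n] · ω_8^(2n) where ω_8 = e^(-2πi/8)
= (-3)·ω_8^0 + (-1)·ω_8^2 + (3)·ω_8^4 + (1)·ω_8^6 + (3)·ω_8^8 + (-2)·ω_8^10 + (-3)·ω_8^12 + (-2)·ω_8^14

X[2] = 2i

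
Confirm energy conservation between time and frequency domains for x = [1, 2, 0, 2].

Time domain:
Σ|x[n]|² = |1|² + |2|² + |0|² + |2|² = 9.0000

Frequency domain:
(1/4)Σ|X[k]|² = (1/4)(|5|² + |1|² + |-3|² + |1|²) = (1/4)·36.0000 = 9.0000

Both sides agree, confirming Parseval's theorem.

Σ|x[n]|² = (1/N)Σ|X[k]|² = 9.0000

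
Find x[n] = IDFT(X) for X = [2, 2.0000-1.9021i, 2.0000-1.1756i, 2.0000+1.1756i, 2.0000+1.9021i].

x[n] = (1/5) Σ(k=0 to 4) X[k] · e^(2πikn/5)

Computing each x[n]:
x[0] = 2
x[1] = 1
x[2] = 0
x[3] = 0
x[4] = -1

x = [2, 1, 0, 0, -1]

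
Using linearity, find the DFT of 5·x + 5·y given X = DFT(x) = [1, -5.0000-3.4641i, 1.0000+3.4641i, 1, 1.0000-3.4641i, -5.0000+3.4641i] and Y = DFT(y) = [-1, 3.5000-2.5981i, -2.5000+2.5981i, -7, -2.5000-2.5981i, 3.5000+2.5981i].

By linearity: DFT(5x + 5y) = 5·DFT(x) + 5·DFT(y)
= 5·[1, -5.0000-3.4641i, 1.0000+3.4641i, 1, 1.0000-3.4641i, -5.0000+3.4641i] + 5·[-1, 3.5000-2.5981i, -2.5000+2.5981i, -7, -2.5000-2.5981i, 3.5000+2.5981i]

Computing element-wise:
Z[0] = 5·(1) + 5·(-1) = 0
Z[1] = 5·(-5.0000-3.4641i) + 5·(3.5000-2.5981i) = -7.5000-30.3110i
Z[2] = 5·(1.0000+3.4641i) + 5·(-2.5000+2.5981i) = -7.5000+30.3110i
Z[3] = 5·(1) + 5·(-7) = -30
Z[4] = 5·(1.0000-3.4641i) + 5·(-2.5000-2.5981i) = -7.5000-30.3110i
Z[5] = 5·(-5.0000+3.4641i) + 5·(3.5000+2.5981i) = -7.5000+30.3110i

DFT(5x + 5y) = 5·X + 5·Y = [0, -7.5000-30.3110i, -7.5000+30.3110i, -30, -7.5000-30.3110i, -7.5000+30.3110i]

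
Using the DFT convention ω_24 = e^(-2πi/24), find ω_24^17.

ω_24^17 = e^(-2πi·17/24)
= cos(-2π·17/24) + i·sin(-2π·17/24)
= cos(-34π/24) + i·sin(-34π/24)

ω_24^17 = cos(-34π/24) + i·sin(-34π/24) = -0.2588+0.9659i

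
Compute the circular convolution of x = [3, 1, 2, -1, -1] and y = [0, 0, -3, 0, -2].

(x ⊛ y)[n] = Σ(m=0 to 4) x[m] · y[(n-m) mod 5]

Computing each output sample:
(x ⊛ y)[0] = 1
(x ⊛ y)[1] = -1
(x ⊛ y)[2] = -7
(x ⊛ y)[3] = -1
(x ⊛ y)[4] = -12

x ⊛ y = [1, -1, -7, -1, -12]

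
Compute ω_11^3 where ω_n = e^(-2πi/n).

ω_11^3 = e^(-2πi·3/11)
= cos(-2π·3/11) + i·sin(-2π·3/11)
= cos(-6π/11) + i·sin(-6π/11)

ω_11^3 = cos(-6π/11) + i·sin(-6π/11) = -0.1423-0.9898i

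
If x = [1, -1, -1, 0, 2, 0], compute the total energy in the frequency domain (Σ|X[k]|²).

Parseval: Σ|x[n]|² = (1/N)Σ|X[k]|², so Σ|X[k]|² = N·Σ|x[n]|² = 6·7.0000

Σ|X[k]|² = N·Σ|x[n]|² = 6·7.0000 = 42.0000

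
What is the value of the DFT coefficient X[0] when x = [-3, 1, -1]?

X[0] = Σ(n=0 to 2) x[n] · ω_3^0 = Σ x[n]
= (-3) + (1) + (-1)

X[0] = -3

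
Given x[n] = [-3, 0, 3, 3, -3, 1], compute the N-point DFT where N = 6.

X[k] = Σ(n=0 to 5) x[n] · ω_6^(nk)
where ω_6 = e^(-2πi/6)

Computing each X[k]:
X[0] = 1
X[1] = -5.5000-4.3301i
X[2] = -0.5000+6.0622i
X[3] = -7
X[4] = -0.5000-6.0622i
X[5] = -5.5000+4.3301i

X = [1, -5.5000-4.3301i, -0.5000+6.0622i, -7, -0.5000-6.0622i, -5.5000+4.3301i]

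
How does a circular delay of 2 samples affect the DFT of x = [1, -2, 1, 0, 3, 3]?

Time shift by 2: X_shifted[k] = ω_6^(2k) · X[k]
Shifted x = [3, 3, 1, -2, 1, 0]

DFT(x[n-2]) = [6, 5.5000-2.5981i, -1.5000-2.5981i, 4, -1.5000+2.5981i, 5.5000+2.5981i]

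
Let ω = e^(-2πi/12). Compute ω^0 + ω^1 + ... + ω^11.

Sum of all nth roots of unity equals 0 for n > 1 (geometric series with r ≠ 1).

0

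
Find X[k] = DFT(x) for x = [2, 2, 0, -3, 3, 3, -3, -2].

X[k] = Σ(n=0 to 7) x[n] · ω_8^(nk)
where ω_8 = e^(-2πi/8)

Computing each X[k]:
X[0] = 2
X[1] = -1.0000-1.5858i
X[2] = 8-10i
X[3] = -1.0000+4.4142i
X[4] = 2
X[5] = -1.0000-4.4142i
X[6] = 8+10i
X[7] = -1.0000+1.5858i

X = [2, -1.0000-1.5858i, 8-10i, -1.0000+4.4142i, 2, -1.0000-4.4142i, 8+10i, -1.0000+1.5858i]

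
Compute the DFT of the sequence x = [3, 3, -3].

X[k] = Σ(n=0 to 2) x[n] · ω_3^(nk)
where ω_3 = e^(-2πi/3)

Computing each X[k]:
X[0] = 3
X[1] = 3.0000-5.1962i
X[2] = 3.0000+5.1962i

X = [3, 3.0000-5.1962i, 3.0000+5.1962i]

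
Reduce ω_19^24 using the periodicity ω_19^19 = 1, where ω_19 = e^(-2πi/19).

Since ω_19^19 = 1, powers reduce modulo 19.
24 mod 19 = 5
So ω_19^24 = ω_19^5 = e^(-2πi·5/19)

ω_19^24 = ω_19^5 = -0.0826-0.9966i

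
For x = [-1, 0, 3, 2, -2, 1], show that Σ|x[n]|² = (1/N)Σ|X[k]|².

Time domain:
Σ|x[n]|² = |-1|² + |0|² + |3|² + |2|² + |-2|² + |1|² = 19.0000

Frequency domain:
(1/6)Σ|X[k]|² = (1/6)(|3|² + |-3.0000-3.4641i|² + |5.1962i|² + |-3|² + |-5.1962i|² + |-3.0000+3.4641i|²) = (1/6)·114.0000 = 19.0000

Both sides agree, confirming Parseval's theorem.

Σ|x[n]|² = (1/N)Σ|X[k]|² = 19.0000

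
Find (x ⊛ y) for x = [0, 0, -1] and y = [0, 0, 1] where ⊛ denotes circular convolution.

(x ⊛ y)[n] = Σ(m=0 to 2) x[m] · y[(n-m) mod 3]

Computing each output sample:
(x ⊛ y)[0] = 0
(x ⊛ y)[1] = -1
(x ⊛ y)[2] = 0

x ⊛ y = [0, -1, 0]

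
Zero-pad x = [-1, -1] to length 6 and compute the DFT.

Original 2-point DFT: [-2, 0]
Zero-padded 6-point DFT provides frequency interpolation.

DFT_6([x, 0, ...]) = [-2, -1.5000+0.8660i, -0.5000+0.8660i, 0, -0.5000-0.8660i, -1.5000-0.8660i]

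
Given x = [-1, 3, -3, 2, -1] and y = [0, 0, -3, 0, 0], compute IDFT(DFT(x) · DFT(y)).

(x ⊛ y)[n] = Σ(m=0 to 4) x[m] · y[(n-m) mod 5]

Computing each output sample:
(x ⊛ y)[0] = -6
(x ⊛ y)[1] = 3
(x ⊛ y)[2] = 3
(x ⊛ y)[3] = -9
(x ⊛ y)[4] = 9

x ⊛ y = [-6, 3, 3, -9, 9]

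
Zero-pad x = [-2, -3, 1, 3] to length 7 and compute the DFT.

Original 4-point DFT: [-1, -3+6i, -1, -3-6i]
Zero-padded 7-point DFT provides frequency interpolation.

DFT_7([x, 0, ...]) = [-1, -6.7959+0.0689i, -0.3629+5.7042i, 0.6588-0.8413i, 0.6588+0.8413i, -0.3629-5.7042i, -6.7959-0.0689i]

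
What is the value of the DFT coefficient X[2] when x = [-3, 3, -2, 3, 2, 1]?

X[2] = Σ(n=0 to 5) x[n] · ω_6^(2n) where ω_6 = e^(-2πi/6)
= (-3)·ω_6^0 + (3)·ω_6^2 + (-2)·ω_6^4 + (3)·ω_6^6 + (2)·ω_6^8 + (1)·ω_6^10

X[2] = -2.0000-5.1962i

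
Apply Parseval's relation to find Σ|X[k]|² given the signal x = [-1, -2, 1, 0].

Parseval: Σ|x[n]|² = (1/N)Σ|X[k]|², so Σ|X[k]|² = N·Σ|x[n]|² = 4·6.0000

Σ|X[k]|² = N·Σ|x[n]|² = 4·6.0000 = 24.0000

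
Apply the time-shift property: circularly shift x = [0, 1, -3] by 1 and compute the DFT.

Time shift by 1: X_shifted[k] = ω_3^(1k) · X[k]
Shifted x = [-3, 0, 1]

DFT(x[n-1]) = [-2, -3.5000+0.8660i, -3.5000-0.8660i]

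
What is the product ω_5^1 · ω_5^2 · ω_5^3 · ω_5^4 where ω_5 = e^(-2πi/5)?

The primitive 5th roots of unity are ω_5^k for k coprime to 5: k ∈ {1, 2, 3, 4}
Their product equals the constant term of the cyclotomic polynomial Φ_5(x) up to sign.
For n ≥ 3, the product of all primitive nth roots of unity is 1. (For n=1 it is 1; for n=2 it is -1.)

1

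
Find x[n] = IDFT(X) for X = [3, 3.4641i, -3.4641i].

x[n] = (1/3) Σ(k=0 to 2) X[k] · e^(2πikn/3)

Computing each x[n]:
x[0] = 1
x[1] = -1
x[2] = 3

x = [1, -1, 3]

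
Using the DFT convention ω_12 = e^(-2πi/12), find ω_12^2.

ω_12^2 = e^(-2πi·2/12)
= cos(-2π·2/12) + i·sin(-2π·2/12)
= cos(-4π/12) + i·sin(-4π/12)

ω_12^2 = cos(-4π/12) + i·sin(-4π/12) = 0.5000-0.8660i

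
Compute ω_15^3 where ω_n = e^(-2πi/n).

ω_15^3 = e^(-2πi·3/15)
= cos(-2π·3/15) + i·sin(-2π·3/15)
= cos(-6π/15) + i·sin(-6π/15)

ω_15^3 = cos(-6π/15) + i·sin(-6π/15) = 0.3090-0.9511i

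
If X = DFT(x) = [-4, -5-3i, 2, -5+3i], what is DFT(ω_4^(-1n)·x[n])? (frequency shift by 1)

Modulation property: DFT(ω_4^(-1n)·x[n]) = X[(k-1) mod 4], so circularly shift X by 1 positions.

X[k-1] = [-5+3i, -4, -5-3i, 2]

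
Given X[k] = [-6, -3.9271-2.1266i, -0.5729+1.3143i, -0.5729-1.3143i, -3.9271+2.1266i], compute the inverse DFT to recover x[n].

x[n] = (1/5) Σ(k=0 to 4) X[k] · e^(2πikn/5)

Computing each x[n]:
x[0] = -3
x[1] = -1
x[2] = 1
x[3] = -1
x[4] = -2

x = [-3, -1, 1, -1, -2]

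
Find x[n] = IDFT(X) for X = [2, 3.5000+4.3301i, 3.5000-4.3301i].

x[n] = (1/3) Σ(k=0 to 2) X[k] · e^(2πikn/3)

Computing each x[n]:
x[0] = 3
x[1] = -3
x[2] = 2

x = [3, -3, 2]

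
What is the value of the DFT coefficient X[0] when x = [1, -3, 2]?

X[0] = Σ(n=0 to 2) x[n] · ω_3^0 = Σ x[n]
= (1) + (-3) + (2)

X[0] = 0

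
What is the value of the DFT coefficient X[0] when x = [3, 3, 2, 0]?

X[0] = Σ(n=0 to 3) x[n] · ω_4^0 = Σ x[n]
= (3) + (3) + (2) + (0)

X[0] = 8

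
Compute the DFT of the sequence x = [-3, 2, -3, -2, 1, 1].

X[k] = Σ(n=0 to 5) x[n] · ω_6^(nk)
where ω_6 = e^(-2πi/6)

Computing each X[k]:
X[0] = -4
X[1] = 1.5000+2.5981i
X[2] = -5.5000-4.3301i
X[3] = -6
X[4] = -5.5000+4.3301i
X[5] = 1.5000-2.5981i

X = [-4, 1.5000+2.5981i, -5.5000-4.3301i, -6, -5.5000+4.3301i, 1.5000-2.5981i]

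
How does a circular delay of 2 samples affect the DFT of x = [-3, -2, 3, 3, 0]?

Time shift by 2: X_shifted[k] = ω_5^(2k) · X[k]
Shifted x = [3, 0, -3, -2, 3]

DFT(x[n-2]) = [1, 7.9721+3.4410i, -0.9721+0.8123i, -0.9721-0.8123i, 7.9721-3.4410i]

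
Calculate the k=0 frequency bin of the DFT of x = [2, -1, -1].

X[0] = Σ(n=0 to 2) x[n] · ω_3^0 = Σ x[n]
= (2) + (-1) + (-1)

X[0] = 0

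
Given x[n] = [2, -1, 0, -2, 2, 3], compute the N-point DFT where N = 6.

X[k] = Σ(n=0 to 5) x[n] · ω_6^(nk)
where ω_6 = e^(-2πi/6)

Computing each X[k]:
X[0] = 4
X[1] = 4.0000+5.1962i
X[2] = -2.0000+1.7321i
X[3] = 4
X[4] = -2.0000-1.7321i
X[5] = 4.0000-5.1962i

X = [4, 4.0000+5.1962i, -2.0000+1.7321i, 4, -2.0000-1.7321i, 4.0000-5.1962i]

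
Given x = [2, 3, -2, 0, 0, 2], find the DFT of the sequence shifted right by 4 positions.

Time shift by 4: X_shifted[k] = ω_6^(4k) · X[k]
Shifted x = [-2, 0, 0, 2, 2, 3]

DFT(x[n-4]) = [5, -3.5000+4.3301i, -2.5000+0.8660i, -5, -2.5000-0.8660i, -3.5000-4.3301i]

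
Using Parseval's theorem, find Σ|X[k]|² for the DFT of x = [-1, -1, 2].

Parseval: Σ|x[n]|² = (1/N)Σ|X[k]|², so Σ|X[k]|² = N·Σ|x[n]|² = 3·6.0000

Σ|X[k]|² = N·Σ|x[n]|² = 3·6.0000 = 18.0000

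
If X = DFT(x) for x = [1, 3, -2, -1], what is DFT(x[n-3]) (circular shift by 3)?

Time shift by 3: X_shifted[k] = ω_4^(3k) · X[k]
Shifted x = [3, -2, -1, 1]

DFT(x[n-3]) = [1, 4+3i, 3, 4-3i]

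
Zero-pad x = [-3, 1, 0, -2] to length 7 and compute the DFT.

Original 4-point DFT: [-4, -3-3i, -2, -3+3i]
Zero-padded 7-point DFT provides frequency interpolation.

DFT_7([x, 0, ...]) = [-4, -0.5746+0.0859i, -4.4695-2.5386i, -3.4559+1.5160i, -3.4559-1.5160i, -4.4695+2.5386i, -0.5746-0.0859i]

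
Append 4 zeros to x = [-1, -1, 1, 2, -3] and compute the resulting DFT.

Original 5-point DFT: [-2, -4.6631-1.3143i, 3.1631-2.1266i, 3.1631+2.1266i, -4.6631+1.3143i]
Zero-padded 9-point DFT provides frequency interpolation.

DFT_9([x, 0, ...]) = [-2, 0.2267-1.0480i, -5.4115+0.4465i, 2.5000+4.3301i, -0.8152-3.7017i, -0.8152+3.7017i, 2.5000-4.3301i, -5.4115-0.4465i, 0.2267+1.0480i]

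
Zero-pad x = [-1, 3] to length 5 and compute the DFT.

Original 2-point DFT: [2, -4]
Zero-padded 5-point DFT provides frequency interpolation.

DFT_5([x, 0, ...]) = [2, -0.0729-2.8532i, -3.4271-1.7634i, -3.4271+1.7634i, -0.0729+2.8532i]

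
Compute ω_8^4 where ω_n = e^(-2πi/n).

ω_8^4 = e^(-2πi·4/8)
= cos(-2π·4/8) + i·sin(-2π·4/8)
= cos(-8π/8) + i·sin(-8π/8)

ω_8^4 = cos(-8π/8) + i·sin(-8π/8) = -1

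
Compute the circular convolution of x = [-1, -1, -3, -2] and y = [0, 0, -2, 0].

(x ⊛ y)[n] = Σ(m=0 to 3) x[m] · y[(n-m) mod 4]

Computing each output sample:
(x ⊛ y)[0] = 6
(x ⊛ y)[1] = 4
(x ⊛ y)[2] = 2
(x ⊛ y)[3] = 2

x ⊛ y = [6, 4, 2, 2]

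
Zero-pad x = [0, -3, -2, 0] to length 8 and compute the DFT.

Original 4-point DFT: [-5, 2+3i, 1, 2-3i]
Zero-padded 8-point DFT provides frequency interpolation.

DFT_8([x, 0, ...]) = [-5, -2.1213+4.1213i, 2+3i, 2.1213+0.1213i, 1, 2.1213-0.1213i, 2-3i, -2.1213-4.1213i]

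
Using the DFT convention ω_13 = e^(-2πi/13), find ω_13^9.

ω_13^9 = e^(-2πi·9/13)
= cos(-2π·9/13) + i·sin(-2π·9/13)
= cos(-18π/13) + i·sin(-18π/13)

ω_13^9 = cos(-18π/13) + i·sin(-18π/13) = -0.3546+0.9350i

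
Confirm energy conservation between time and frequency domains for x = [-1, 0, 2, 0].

Time domain:
Σ|x[n]|² = |-1|² + |0|² + |2|² + |0|² = 5.0000

Frequency domain:
(1/4)Σ|X[k]|² = (1/4)(|1|² + |-3|² + |1|² + |-3|²) = (1/4)·20.0000 = 5.0000

Both sides agree, confirming Parseval's theorem.

Σ|x[n]|² = (1/N)Σ|X[k]|² = 5.0000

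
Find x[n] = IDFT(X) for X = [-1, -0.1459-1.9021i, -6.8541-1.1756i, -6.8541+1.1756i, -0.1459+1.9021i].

x[n] = (1/5) Σ(k=0 to 4) X[k] · e^(2πikn/5)

Computing each x[n]:
x[0] = -3
x[1] = 3
x[2] = -1
x[3] = -1
x[4] = 1

x = [-3, 3, -1, -1, 1]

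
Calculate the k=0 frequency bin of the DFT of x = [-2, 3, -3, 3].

X[0] = Σ(n=0 to 3) x[n] · ω_4^0 = Σ x[n]
= (-2) + (3) + (-3) + (3)

X[0] = 1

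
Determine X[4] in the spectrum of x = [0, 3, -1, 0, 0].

X[4] = Σ(n=0 to 4) x[n] · ω_5^(4n) where ω_5 = e^(-2πi/5)
= (0)·ω_5^0 + (3)·ω_5^4 + (-1)·ω_5^8 + (0)·ω_5^12 + (0)·ω_5^16

X[4] = 1.7361+2.2654i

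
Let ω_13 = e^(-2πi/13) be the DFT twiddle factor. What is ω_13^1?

ω_13^1 = e^(-2πi·1/13)
= cos(-2π·1/13) + i·sin(-2π·1/13)
= cos(-2π/13) + i·sin(-2π/13)

ω_13^1 = cos(-2π/13) + i·sin(-2π/13) = 0.8855-0.4647i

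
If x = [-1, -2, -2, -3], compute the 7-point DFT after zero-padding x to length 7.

Original 4-point DFT: [-8, 1-1i, 2, 1+1i]
Zero-padded 7-point DFT provides frequency interpolation.

DFT_7([x, 0, ...]) = [-8, 0.9010+4.8152i, -0.6235-1.2634i, 0.2225+2.2289i, 0.2225-2.2289i, -0.6235+1.2634i, 0.9010-4.8152i]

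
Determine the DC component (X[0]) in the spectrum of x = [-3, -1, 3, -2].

X[0] = Σ(n=0 to 3) x[n] · ω_4^0 = Σ x[n]
= (-3) + (-1) + (3) + (-2)

X[0] = -3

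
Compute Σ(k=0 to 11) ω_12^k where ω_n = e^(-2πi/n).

Sum of all nth roots of unity equals 0 for n > 1 (geometric series with r ≠ 1).

0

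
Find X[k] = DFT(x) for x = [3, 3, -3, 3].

X[k] = Σ(n=0 to 3) x[n] · ω_4^(nk)
where ω_4 = e^(-2πi/4)

Computing each X[k]:
X[0] = 6
X[1] = 6
X[2] = -6
X[3] = 6

X = [6, 6, -6, 6]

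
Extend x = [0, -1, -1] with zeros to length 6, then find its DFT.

Original 3-point DFT: [-2, 1, 1]
Zero-padded 6-point DFT provides frequency interpolation.

DFT_6([x, 0, ...]) = [-2, 1.7321i, 1, 0, 1, -1.7321i]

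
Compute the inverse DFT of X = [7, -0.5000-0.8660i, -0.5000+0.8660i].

x[n] = (1/3) Σ(k=0 to 2) X[k] · e^(2πikn/3)

Computing each x[n]:
x[0] = 2
x[1] = 3
x[2] = 2

x = [2, 3, 2]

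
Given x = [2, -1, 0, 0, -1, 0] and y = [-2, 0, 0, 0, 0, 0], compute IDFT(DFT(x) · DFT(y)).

(x ⊛ y)[n] = Σ(m=0 to 5) x[m] · y[(n-m) mod 6]

Computing each output sample:
(x ⊛ y)[0] = -4
(x ⊛ y)[1] = 2
(x ⊛ y)[2] = 0
(x ⊛ y)[3] = 0
(x ⊛ y)[4] = 2
(x ⊛ y)[5] = 0

x ⊛ y = [-4, 2, 0, 0, 2, 0]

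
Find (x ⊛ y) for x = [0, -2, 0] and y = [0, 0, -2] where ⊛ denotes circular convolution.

(x ⊛ y)[n] = Σ(m=0 to 2) x[m] · y[(n-m) mod 3]

Computing each output sample:
(x ⊛ y)[0] = 4
(x ⊛ y)[1] = 0
(x ⊛ y)[2] = 0

x ⊛ y = [4, 0, 0]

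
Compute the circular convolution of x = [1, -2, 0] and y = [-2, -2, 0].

(x ⊛ y)[n] = Σ(m=0 to 2) x[m] · y[(n-m) mod 3]

Computing each output sample:
(x ⊛ y)[0] = -2
(x ⊛ y)[1] = 2
(x ⊛ y)[2] = 4

x ⊛ y = [-2, 2, 4]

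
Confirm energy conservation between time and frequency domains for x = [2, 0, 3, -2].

Time domain:
Σ|x[n]|² = |2|² + |0|² + |3|² + |-2|² = 17.0000

Frequency domain:
(1/4)Σ|X[k]|² = (1/4)(|3|² + |-1-2i|² + |7|² + |-1+2i|²) = (1/4)·68.0000 = 17.0000

Both sides agree, confirming Parseval's theorem.

Σ|x[n]|² = (1/N)Σ|X[k]|² = 17.0000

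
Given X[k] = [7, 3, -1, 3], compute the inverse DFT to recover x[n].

x[n] = (1/4) Σ(k=0 to 3) X[k] · e^(2πikn/4)

Computing each x[n]:
x[0] = 3
x[1] = 2
x[2] = 0
x[3] = 2

x = [3, 2, 0, 2]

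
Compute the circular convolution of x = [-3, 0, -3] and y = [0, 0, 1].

(x ⊛ y)[n] = Σ(m=0 to 2) x[m] · y[(n-m) mod 3]

Computing each output sample:
(x ⊛ y)[0] = 0
(x ⊛ y)[1] = -3
(x ⊛ y)[2] = -3

x ⊛ y = [0, -3, -3]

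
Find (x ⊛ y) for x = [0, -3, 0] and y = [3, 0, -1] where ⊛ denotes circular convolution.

(x ⊛ y)[n] = Σ(m=0 to 2) x[m] · y[(n-m) mod 3]

Computing each output sample:
(x ⊛ y)[0] = 3
(x ⊛ y)[1] = -9
(x ⊛ y)[2] = 0

x ⊛ y = [3, -9, 0]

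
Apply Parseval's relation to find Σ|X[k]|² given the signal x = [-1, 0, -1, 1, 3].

Parseval: Σ|x[n]|² = (1/N)Σ|X[k]|², so Σ|X[k]|² = N·Σ|x[n]|² = 5·12.0000

Σ|X[k]|² = N·Σ|x[n]|² = 5·12.0000 = 60.0000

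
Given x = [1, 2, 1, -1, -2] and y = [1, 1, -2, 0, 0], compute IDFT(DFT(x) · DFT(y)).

(x ⊛ y)[n] = Σ(m=0 to 4) x[m] · y[(n-m) mod 5]

Computing each output sample:
(x ⊛ y)[0] = 1
(x ⊛ y)[1] = 7
(x ⊛ y)[2] = 1
(x ⊛ y)[3] = -4
(x ⊛ y)[4] = -5

x ⊛ y = [1, 7, 1, -4, -5]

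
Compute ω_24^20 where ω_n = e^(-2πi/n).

ω_24^20 = e^(-2πi·20/24)
= cos(-2π·20/24) + i·sin(-2π·20/24)
= cos(-40π/24) + i·sin(-40π/24)

ω_24^20 = cos(-40π/24) + i·sin(-40π/24) = 0.5000+0.8660i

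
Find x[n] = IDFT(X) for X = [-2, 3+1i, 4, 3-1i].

x[n] = (1/4) Σ(k=0 to 3) X[k] · e^(2πikn/4)

Computing each x[n]:
x[0] = 2
x[1] = -2
x[2] = -1
x[3] = -1

x = [2, -2, -1, -1]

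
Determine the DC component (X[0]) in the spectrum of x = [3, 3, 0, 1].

X[0] = Σ(n=0 to 3) x[n] · ω_4^0 = Σ x[n]
= (3) + (3) + (0) + (1)

X[0] = 7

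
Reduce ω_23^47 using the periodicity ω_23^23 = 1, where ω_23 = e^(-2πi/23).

Since ω_23^23 = 1, powers reduce modulo 23.
47 mod 23 = 1
So ω_23^47 = ω_23^1 = e^(-2πi·1/23)

ω_23^47 = ω_23^1 = 0.9629-0.2698i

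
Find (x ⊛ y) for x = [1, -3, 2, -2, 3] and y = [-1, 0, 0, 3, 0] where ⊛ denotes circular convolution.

(x ⊛ y)[n] = Σ(m=0 to 4) x[m] · y[(n-m) mod 5]

Computing each output sample:
(x ⊛ y)[0] = 5
(x ⊛ y)[1] = -3
(x ⊛ y)[2] = 7
(x ⊛ y)[3] = 5
(x ⊛ y)[4] = -12

x ⊛ y = [5, -3, 7, 5, -12]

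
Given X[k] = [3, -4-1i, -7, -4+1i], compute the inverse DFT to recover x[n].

x[n] = (1/4) Σ(k=0 to 3) X[k] · e^(2πikn/4)

Computing each x[n]:
x[0] = -3
x[1] = 3
x[2] = 1
x[3] = 2

x = [-3, 3, 1, 2]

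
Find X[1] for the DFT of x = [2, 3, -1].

X[1] = Σ(n=0 to 2) x[n] · ω_3^(1n) where ω_3 = e^(-2πi/3)
= (2)·ω_3^0 + (3)·ω_3^1 + (-1)·ω_3^2

X[1] = 1.0000-3.4641i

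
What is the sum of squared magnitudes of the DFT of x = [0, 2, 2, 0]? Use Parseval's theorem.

Parseval: Σ|x[n]|² = (1/N)Σ|X[k]|², so Σ|X[k]|² = N·Σ|x[n]|² = 4·8.0000

Σ|X[k]|² = N·Σ|x[n]|² = 4·8.0000 = 32.0000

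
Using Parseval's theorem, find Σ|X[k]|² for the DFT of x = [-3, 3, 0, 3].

Parseval: Σ|x[n]|² = (1/N)Σ|X[k]|², so Σ|X[k]|² = N·Σ|x[n]|² = 4·27.0000

Σ|X[k]|² = N·Σ|x[n]|² = 4·27.0000 = 108.0000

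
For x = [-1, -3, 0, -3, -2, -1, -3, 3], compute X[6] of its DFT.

X[6] = Σ(n=0 to 7) x[n] · ω_8^(6n) where ω_8 = e^(-2πi/8)
= (-1)·ω_8^0 + (-3)·ω_8^6 + (0)·ω_8^12 + (-3)·ω_8^18 + (-2)·ω_8^24 + (-1)·ω_8^30 + (-3)·ω_8^36 + (3)·ω_8^42

X[6] = -4i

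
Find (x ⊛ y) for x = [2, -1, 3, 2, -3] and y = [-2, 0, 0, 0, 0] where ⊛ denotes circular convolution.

(x ⊛ y)[n] = Σ(m=0 to 4) x[m] · y[(n-m) mod 5]

Computing each output sample:
(x ⊛ y)[0] = -4
(x ⊛ y)[1] = 2
(x ⊛ y)[2] = -6
(x ⊛ y)[3] = -4
(x ⊛ y)[4] = 6

x ⊛ y = [-4, 2, -6, -4, 6]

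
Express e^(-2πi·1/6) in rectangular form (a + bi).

ω_6^1 = e^(-2πi·1/6)
= cos(-2π·1/6) + i·sin(-2π·1/6)
= cos(-2π/6) + i·sin(-2π/6)

ω_6^1 = cos(-2π/6) + i·sin(-2π/6) = 0.5000-0.8660i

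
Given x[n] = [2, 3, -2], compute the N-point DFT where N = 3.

X[k] = Σ(n=0 to 2) x[n] · ω_3^(nk)
where ω_3 = e^(-2πi/3)

Computing each X[k]:
X[0] = 3
X[1] = 1.5000-4.3301i
X[2] = 1.5000+4.3301i

X = [3, 1.5000-4.3301i, 1.5000+4.3301i]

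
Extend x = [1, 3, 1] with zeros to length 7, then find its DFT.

Original 3-point DFT: [5, -1.0000-1.7321i, -1.0000+1.7321i]
Zero-padded 7-point DFT provides frequency interpolation.

DFT_7([x, 0, ...]) = [5, 2.6479-3.3204i, -0.5685-2.4909i, -1.0794-0.5198i, -1.0794+0.5198i, -0.5685+2.4909i, 2.6479+3.3204i]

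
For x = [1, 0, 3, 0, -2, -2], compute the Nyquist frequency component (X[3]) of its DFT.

X[3] = Σ(n=0 to 5) x[n] · ω_6^(3n) where ω_6 = e^(-2πi/6)
= (1)·ω_6^0 + (0)·ω_6^3 + (3)·ω_6^6 + (0)·ω_6^9 + (-2)·ω_6^12 + (-2)·ω_6^15

X[3] = 4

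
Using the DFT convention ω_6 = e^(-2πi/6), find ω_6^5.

ω_6^5 = e^(-2πi·5/6)
= cos(-2π·5/6) + i·sin(-2π·5/6)
= cos(-10π/6) + i·sin(-10π/6)

ω_6^5 = cos(-10π/6) + i·sin(-10π/6) = 0.5000+0.8660i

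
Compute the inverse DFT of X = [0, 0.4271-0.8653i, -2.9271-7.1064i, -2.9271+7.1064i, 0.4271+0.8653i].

x[n] = (1/5) Σ(k=0 to 4) X[k] · e^(2πikn/5)

Computing each x[n]:
x[0] = -1
x[1] = 3
x[2] = -3
x[3] = 2
x[4] = -1

x = [-1, 3, -3, 2, -1]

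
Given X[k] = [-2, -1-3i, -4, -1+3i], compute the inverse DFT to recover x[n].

x[n] = (1/4) Σ(k=0 to 3) X[k] · e^(2πikn/4)

Computing each x[n]:
x[0] = -2
x[1] = 2
x[2] = -1
x[3] = -1

x = [-2, 2, -1, -1]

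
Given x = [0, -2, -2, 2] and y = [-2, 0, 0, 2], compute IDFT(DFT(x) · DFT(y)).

(x ⊛ y)[n] = Σ(m=0 to 3) x[m] · y[(n-m) mod 4]

Computing each output sample:
(x ⊛ y)[0] = -4
(x ⊛ y)[1] = 0
(x ⊛ y)[2] = 8
(x ⊛ y)[3] = -4

x ⊛ y = [-4, 0, 8, -4]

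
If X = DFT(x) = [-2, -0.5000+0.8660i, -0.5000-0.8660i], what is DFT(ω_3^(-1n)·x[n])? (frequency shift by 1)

Modulation property: DFT(ω_3^(-1n)·x[n]) = X[(k-1) mod 3], so circularly shift X by 1 positions.

X[k-1] = [-0.5000-0.8660i, -2, -0.5000+0.8660i]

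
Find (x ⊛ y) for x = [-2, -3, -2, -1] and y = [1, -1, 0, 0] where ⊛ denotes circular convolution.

(x ⊛ y)[n] = Σ(m=0 to 3) x[m] · y[(n-m) mod 4]

Computing each output sample:
(x ⊛ y)[0] = -1
(x ⊛ y)[1] = -1
(x ⊛ y)[2] = 1
(x ⊛ y)[3] = 1

x ⊛ y = [-1, -1, 1, 1]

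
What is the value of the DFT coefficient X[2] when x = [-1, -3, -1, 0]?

X[2] = Σ(n=0 to 3) x[n] · ω_4^(2n) where ω_4 = e^(-2πi/4)
= (-1)·ω_4^0 + (-3)·ω_4^2 + (-1)·ω_4^4 + (0)·ω_4^6

X[2] = 1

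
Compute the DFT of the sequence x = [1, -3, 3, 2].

X[k] = Σ(n=0 to 3) x[n] · ω_4^(nk)
where ω_4 = e^(-2πi/4)

Computing each X[k]:
X[0] = 3
X[1] = -2+5i
X[2] = 5
X[3] = -2-5i

X = [3, -2+5i, 5, -2-5i]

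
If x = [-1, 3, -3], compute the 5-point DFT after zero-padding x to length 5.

Original 3-point DFT: [-1, -1.0000-5.1962i, -1.0000+5.1962i]
Zero-padded 5-point DFT provides frequency interpolation.

DFT_5([x, 0, ...]) = [-1, 2.3541-1.0898i, -4.3541-4.6165i, -4.3541+4.6165i, 2.3541+1.0898i]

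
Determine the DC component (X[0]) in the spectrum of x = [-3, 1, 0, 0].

X[0] = Σ(n=0 to 3) x[n] · ω_4^0 = Σ x[n]
= (-3) + (1) + (0) + (0)

X[0] = -2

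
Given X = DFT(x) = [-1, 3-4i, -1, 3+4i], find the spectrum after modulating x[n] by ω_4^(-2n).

Modulation property: DFT(ω_4^(-2n)·x[n]) = X[(k-2) mod 4], so circularly shift X by 2 positions.

X[k-2] = [-1, 3+4i, -1, 3-4i]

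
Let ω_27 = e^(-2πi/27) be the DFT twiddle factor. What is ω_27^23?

ω_27^23 = e^(-2πi·23/27)
= cos(-2π·23/27) + i·sin(-2π·23/27)
= cos(-46π/27) + i·sin(-46π/27)

ω_27^23 = cos(-46π/27) + i·sin(-46π/27) = 0.5972+0.8021i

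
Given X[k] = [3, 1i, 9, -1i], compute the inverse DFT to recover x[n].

x[n] = (1/4) Σ(k=0 to 3) X[k] · e^(2πikn/4)

Computing each x[n]:
x[0] = 3
x[1] = -2
x[2] = 3
x[3] = -1

x = [3, -2, 3, -1]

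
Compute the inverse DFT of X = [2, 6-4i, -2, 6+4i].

x[n] = (1/4) Σ(k=0 to 3) X[k] · e^(2πikn/4)

Computing each x[n]:
x[0] = 3
x[1] = 3
x[2] = -3
x[3] = -1

x = [3, 3, -3, -1]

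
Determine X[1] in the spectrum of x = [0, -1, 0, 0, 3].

X[1] = Σ(n=0 to 4) x[n] · ω_5^(1n) where ω_5 = e^(-2πi/5)
= (0)·ω_5^0 + (-1)·ω_5^1 + (0)·ω_5^2 + (0)·ω_5^3 + (3)·ω_5^4

X[1] = 0.6180+3.8042i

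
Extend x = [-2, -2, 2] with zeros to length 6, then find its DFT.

Original 3-point DFT: [-2, -2.0000+3.4641i, -2.0000-3.4641i]
Zero-padded 6-point DFT provides frequency interpolation.

DFT_6([x, 0, ...]) = [-2, -4, -2.0000+3.4641i, 2, -2.0000-3.4641i, -4]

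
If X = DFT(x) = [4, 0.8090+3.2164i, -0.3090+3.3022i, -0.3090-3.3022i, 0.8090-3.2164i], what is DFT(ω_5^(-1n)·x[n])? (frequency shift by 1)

Modulation property: DFT(ω_5^(-1n)·x[n]) = X[(k-1) mod 5], so circularly shift X by 1 positions.

X[k-1] = [0.8090-3.2164i, 4, 0.8090+3.2164i, -0.3090+3.3022i, -0.3090-3.3022i]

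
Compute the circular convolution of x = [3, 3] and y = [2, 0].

(x ⊛ y)[n] = Σ(m=0 to 1) x[m] · y[(n-m) mod 2]

Computing each output sample:
(x ⊛ y)[0] = 6
(x ⊛ y)[1] = 6

x ⊛ y = [6, 6]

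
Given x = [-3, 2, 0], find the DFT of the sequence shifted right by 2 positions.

Time shift by 2: X_shifted[k] = ω_3^(2k) · X[k]
Shifted x = [2, 0, -3]

DFT(x[n-2]) = [-1, 3.5000-2.5981i, 3.5000+2.5981i]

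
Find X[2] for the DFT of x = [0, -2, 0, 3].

X[2] = Σ(n=0 to 3) x[n] · ω_4^(2n) where ω_4 = e^(-2πi/4)
= (0)·ω_4^0 + (-2)·ω_4^2 + (0)·ω_4^4 + (3)·ω_4^6

X[2] = -1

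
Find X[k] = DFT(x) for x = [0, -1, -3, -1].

X[k] = Σ(n=0 to 3) x[n] · ω_4^(nk)
where ω_4 = e^(-2πi/4)

Computing each X[k]:
X[0] = -5
X[1] = 3
X[2] = -1
X[3] = 3

X = [-5, 3, -1, 3]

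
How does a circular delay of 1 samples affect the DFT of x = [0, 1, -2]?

Time shift by 1: X_shifted[k] = ω_3^(1k) · X[k]
Shifted x = [-2, 0, 1]

DFT(x[n-1]) = [-1, -2.5000+0.8660i, -2.5000-0.8660i]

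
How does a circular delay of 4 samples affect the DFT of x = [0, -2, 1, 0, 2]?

Time shift by 4: X_shifted[k] = ω_5^(4k) · X[k]
Shifted x = [-2, 1, 0, 2, 0]

DFT(x[n-4]) = [1, -3.3090+0.2245i, -2.1910-2.4899i, -2.1910+2.4899i, -3.3090-0.2245i]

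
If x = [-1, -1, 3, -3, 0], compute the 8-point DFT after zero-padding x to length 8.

Original 5-point DFT: [-2, -1.3090-2.5757i, -0.1910+6.2941i, -0.1910-6.2941i, -1.3090+2.5757i]
Zero-padded 8-point DFT provides frequency interpolation.

DFT_8([x, 0, ...]) = [-2, 0.4142-0.1716i, -4-2i, -2.4142+5.8284i, 6, -2.4142-5.8284i, -4+2i, 0.4142+0.1716i]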